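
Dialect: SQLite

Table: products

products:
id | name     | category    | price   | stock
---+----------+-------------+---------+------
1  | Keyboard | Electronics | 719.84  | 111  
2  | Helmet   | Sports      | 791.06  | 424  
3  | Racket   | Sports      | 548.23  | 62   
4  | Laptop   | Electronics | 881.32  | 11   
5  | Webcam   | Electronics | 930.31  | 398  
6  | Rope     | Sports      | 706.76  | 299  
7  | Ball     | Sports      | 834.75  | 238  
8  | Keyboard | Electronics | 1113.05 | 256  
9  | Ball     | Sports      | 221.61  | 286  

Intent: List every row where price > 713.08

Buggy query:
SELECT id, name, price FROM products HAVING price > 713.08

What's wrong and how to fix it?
Bug: HAVING filters the output of aggregation, but this query has no GROUP BY and no aggregate functions, so SQLite rejects it (HAVING clause on a non-aggregate query); the condition here is per row

Fix: Use WHERE for row-level filtering

Corrected query:
SELECT id, name, price FROM products WHERE price > 713.08

Result:
id | name     | price  
---+----------+--------
1  | Keyboard | 719.84 
2  | Helmet   | 791.06 
4  | Laptop   | 881.32 
5  | Webcam   | 930.31 
7  | Ball     | 834.75 
8  | Keyboard | 1113.05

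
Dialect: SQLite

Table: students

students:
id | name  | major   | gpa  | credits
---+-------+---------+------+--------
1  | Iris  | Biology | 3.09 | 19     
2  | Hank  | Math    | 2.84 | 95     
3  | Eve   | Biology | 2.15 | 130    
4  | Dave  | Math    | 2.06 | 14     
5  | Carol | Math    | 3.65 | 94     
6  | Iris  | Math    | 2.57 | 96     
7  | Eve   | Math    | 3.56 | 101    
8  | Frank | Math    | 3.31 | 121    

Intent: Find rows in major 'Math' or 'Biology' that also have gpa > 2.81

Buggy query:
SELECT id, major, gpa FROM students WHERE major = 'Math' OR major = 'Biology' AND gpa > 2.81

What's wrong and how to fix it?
Bug: Without parentheses, AND is evaluated before OR, so the gpa filter only applies to the 'Biology' branch

Fix: Group the OR with parentheses (or use IN), then AND the threshold

Corrected query:
SELECT id, major, gpa FROM students WHERE (major = 'Math' OR major = 'Biology') AND gpa > 2.81

Result:
id | major   | gpa 
---+---------+-----
1  | Biology | 3.09
2  | Math    | 2.84
5  | Math    | 3.65
7  | Math    | 3.56
8  | Math    | 3.31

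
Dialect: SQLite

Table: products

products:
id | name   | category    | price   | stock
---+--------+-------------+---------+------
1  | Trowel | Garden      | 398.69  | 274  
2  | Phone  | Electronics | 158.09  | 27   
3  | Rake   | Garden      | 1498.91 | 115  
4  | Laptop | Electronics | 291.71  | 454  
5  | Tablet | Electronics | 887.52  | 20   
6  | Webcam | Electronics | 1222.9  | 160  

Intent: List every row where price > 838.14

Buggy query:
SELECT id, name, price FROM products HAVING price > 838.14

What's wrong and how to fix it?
Bug: HAVING filters the output of aggregation, but this query has no GROUP BY and no aggregate functions, so SQLite rejects it (HAVING clause on a non-aggregate query); the condition here is per row

Fix: Use WHERE for row-level filtering

Corrected query:
SELECT id, name, price FROM products WHERE price > 838.14

Result:
id | name   | price  
---+--------+--------
3  | Rake   | 1498.91
5  | Tablet | 887.52 
6  | Webcam | 1222.9 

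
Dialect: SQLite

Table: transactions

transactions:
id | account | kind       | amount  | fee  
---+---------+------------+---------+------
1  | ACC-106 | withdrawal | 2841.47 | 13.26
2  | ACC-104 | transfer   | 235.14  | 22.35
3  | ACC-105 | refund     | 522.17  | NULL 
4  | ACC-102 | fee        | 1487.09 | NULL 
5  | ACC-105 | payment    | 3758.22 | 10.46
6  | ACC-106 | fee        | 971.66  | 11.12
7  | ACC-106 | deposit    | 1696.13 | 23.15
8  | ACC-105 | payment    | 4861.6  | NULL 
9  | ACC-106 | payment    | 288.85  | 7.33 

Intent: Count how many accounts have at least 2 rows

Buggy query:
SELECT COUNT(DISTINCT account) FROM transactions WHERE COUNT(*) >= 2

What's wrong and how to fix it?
Bug: WHERE filters individual rows, not groups, so a group-level COUNT is invalid there

Fix: Group first with HAVING COUNT(*) >= 2, then COUNT the resulting groups

Corrected query:
SELECT COUNT(*) FROM (SELECT account FROM transactions GROUP BY account HAVING COUNT(*) >= 2)

Result:
COUNT(*)
--------
2       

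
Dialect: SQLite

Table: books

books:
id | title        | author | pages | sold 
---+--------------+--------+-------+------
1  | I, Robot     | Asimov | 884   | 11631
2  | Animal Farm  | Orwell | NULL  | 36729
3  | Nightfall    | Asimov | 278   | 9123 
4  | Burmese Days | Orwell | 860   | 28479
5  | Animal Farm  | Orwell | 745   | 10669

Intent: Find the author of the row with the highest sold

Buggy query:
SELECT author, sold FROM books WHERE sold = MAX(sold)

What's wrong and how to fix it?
Bug: MAX(sold) is an aggregate and cannot be used directly in WHERE

Fix: Wrap MAX in a scalar subquery so WHERE compares against a single value

Corrected query:
SELECT author, sold FROM books WHERE sold = (SELECT MAX(sold) FROM books)

Result:
author | sold 
-------+------
Orwell | 36729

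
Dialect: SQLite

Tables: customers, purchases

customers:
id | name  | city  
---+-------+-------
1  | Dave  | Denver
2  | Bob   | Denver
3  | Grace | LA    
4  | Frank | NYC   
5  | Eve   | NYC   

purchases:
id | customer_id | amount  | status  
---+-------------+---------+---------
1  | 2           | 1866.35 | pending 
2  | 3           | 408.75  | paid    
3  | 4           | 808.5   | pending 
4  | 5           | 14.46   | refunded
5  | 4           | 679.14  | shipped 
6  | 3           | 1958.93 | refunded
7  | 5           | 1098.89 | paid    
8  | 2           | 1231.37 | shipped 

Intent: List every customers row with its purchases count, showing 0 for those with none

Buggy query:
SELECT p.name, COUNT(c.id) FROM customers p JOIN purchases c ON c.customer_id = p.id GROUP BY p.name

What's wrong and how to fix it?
Bug: INNER JOIN drops customers rows that have no matching purchases rows

Fix: Use LEFT JOIN so parents without children still appear (COUNT(c.id) gives 0)

Corrected query:
SELECT p.name, COUNT(c.id) FROM customers p LEFT JOIN purchases c ON c.customer_id = p.id GROUP BY p.name

Result:
name  | COUNT(c.id)
------+------------
Bob   | 2          
Dave  | 0          
Eve   | 2          
Frank | 2          
Grace | 2          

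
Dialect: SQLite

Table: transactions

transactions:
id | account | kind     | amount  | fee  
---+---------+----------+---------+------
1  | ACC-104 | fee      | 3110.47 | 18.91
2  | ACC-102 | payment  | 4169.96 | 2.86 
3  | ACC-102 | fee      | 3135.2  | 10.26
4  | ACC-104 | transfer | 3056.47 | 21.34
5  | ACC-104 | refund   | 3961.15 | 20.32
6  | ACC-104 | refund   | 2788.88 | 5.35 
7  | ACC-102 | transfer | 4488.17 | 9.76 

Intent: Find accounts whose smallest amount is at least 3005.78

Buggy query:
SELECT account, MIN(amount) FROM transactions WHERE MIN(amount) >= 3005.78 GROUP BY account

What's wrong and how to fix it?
Bug: MIN() in WHERE is a misuse of aggregate

Fix: Replace WHERE with HAVING after the GROUP BY

Corrected query:
SELECT account, MIN(amount) FROM transactions GROUP BY account HAVING MIN(amount) >= 3005.78

Result:
account | MIN(amount)
--------+------------
ACC-102 | 3135.2     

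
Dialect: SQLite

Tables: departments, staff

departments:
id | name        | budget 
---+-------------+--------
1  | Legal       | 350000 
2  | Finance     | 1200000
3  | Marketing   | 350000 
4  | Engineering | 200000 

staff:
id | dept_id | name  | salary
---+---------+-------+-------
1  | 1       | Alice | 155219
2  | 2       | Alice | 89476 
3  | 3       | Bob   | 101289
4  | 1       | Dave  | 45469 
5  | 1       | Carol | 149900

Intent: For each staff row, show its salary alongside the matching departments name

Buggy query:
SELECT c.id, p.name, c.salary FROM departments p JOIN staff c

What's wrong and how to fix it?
Bug: JOIN with no ON clause produces a cartesian product; every staff row pairs with every departments row

Fix: Add ON c.dept_id = p.id to the JOIN

Corrected query:
SELECT c.id, p.name, c.salary FROM departments p JOIN staff c ON c.dept_id = p.id

Result:
id | name      | salary
---+-----------+-------
1  | Legal     | 155219
2  | Finance   | 89476 
3  | Marketing | 101289
4  | Legal     | 45469 
5  | Legal     | 149900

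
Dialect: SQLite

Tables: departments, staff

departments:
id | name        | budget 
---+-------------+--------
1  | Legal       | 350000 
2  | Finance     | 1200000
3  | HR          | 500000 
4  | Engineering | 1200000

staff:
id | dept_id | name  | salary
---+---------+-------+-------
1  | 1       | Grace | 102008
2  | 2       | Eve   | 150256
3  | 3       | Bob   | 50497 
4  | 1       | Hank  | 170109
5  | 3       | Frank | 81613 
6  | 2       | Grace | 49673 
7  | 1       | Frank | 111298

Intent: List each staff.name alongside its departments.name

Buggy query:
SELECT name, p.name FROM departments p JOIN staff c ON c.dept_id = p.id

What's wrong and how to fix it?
Bug: Both tables have a 'name' column; the unqualified reference is ambiguous

Fix: Prefix ambiguous columns with the table alias

Corrected query:
SELECT c.name, p.name FROM departments p JOIN staff c ON c.dept_id = p.id

Result:
name  | name   
------+--------
Grace | Legal  
Eve   | Finance
Bob   | HR     
Hank  | Legal  
Frank | HR     
Grace | Finance
Frank | Legal  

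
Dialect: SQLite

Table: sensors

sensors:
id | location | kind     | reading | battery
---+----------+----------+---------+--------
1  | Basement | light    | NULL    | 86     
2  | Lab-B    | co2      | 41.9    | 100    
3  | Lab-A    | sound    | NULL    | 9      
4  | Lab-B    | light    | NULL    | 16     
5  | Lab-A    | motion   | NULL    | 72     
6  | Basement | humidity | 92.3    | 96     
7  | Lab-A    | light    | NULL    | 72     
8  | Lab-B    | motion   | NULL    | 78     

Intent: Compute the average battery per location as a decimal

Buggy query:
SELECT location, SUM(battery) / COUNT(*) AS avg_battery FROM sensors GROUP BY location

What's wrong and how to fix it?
Bug: SUM(battery) and COUNT(*) are both integers; the division truncates the fractional part

Fix: Cast one side to REAL so the division keeps the fractional part

Corrected query:
SELECT location, SUM(battery) * 1.0 / COUNT(*) AS avg_battery FROM sensors GROUP BY location

Result:
location | avg_battery
---------+------------
Basement | 91         
Lab-A    | 51         
Lab-B    | 64.666667  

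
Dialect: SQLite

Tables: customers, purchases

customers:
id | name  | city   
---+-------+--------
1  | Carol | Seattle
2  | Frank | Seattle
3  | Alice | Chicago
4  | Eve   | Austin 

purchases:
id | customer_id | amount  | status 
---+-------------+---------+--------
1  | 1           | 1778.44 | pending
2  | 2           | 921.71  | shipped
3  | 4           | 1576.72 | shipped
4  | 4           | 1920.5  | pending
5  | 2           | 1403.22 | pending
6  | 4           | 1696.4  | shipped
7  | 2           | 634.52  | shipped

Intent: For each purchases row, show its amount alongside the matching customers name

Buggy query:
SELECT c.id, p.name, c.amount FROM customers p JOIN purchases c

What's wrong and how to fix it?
Bug: Missing join condition: each purchases row is matched to all customers rows instead of just its own

Fix: Add ON c.customer_id = p.id to the JOIN

Corrected query:
SELECT c.id, p.name, c.amount FROM customers p JOIN purchases c ON c.customer_id = p.id

Result:
id | name  | amount 
---+-------+--------
1  | Carol | 1778.44
2  | Frank | 921.71 
3  | Eve   | 1576.72
4  | Eve   | 1920.5 
5  | Frank | 1403.22
6  | Eve   | 1696.4 
7  | Frank | 634.52 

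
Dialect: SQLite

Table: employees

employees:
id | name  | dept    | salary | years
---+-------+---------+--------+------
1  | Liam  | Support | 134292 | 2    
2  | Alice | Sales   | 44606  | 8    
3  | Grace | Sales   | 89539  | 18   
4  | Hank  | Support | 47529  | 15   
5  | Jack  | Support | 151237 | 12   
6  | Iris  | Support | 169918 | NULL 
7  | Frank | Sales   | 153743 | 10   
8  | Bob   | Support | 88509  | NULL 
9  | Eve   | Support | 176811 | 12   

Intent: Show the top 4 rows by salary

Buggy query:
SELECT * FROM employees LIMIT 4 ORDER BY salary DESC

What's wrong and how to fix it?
Bug: LIMIT must come after ORDER BY

Fix: Swap the clauses: ORDER BY first, then LIMIT

Corrected query:
SELECT * FROM employees ORDER BY salary DESC LIMIT 4

Result:
id | name  | dept    | salary | years
---+-------+---------+--------+------
9  | Eve   | Support | 176811 | 12   
6  | Iris  | Support | 169918 | NULL 
7  | Frank | Sales   | 153743 | 10   
5  | Jack  | Support | 151237 | 12   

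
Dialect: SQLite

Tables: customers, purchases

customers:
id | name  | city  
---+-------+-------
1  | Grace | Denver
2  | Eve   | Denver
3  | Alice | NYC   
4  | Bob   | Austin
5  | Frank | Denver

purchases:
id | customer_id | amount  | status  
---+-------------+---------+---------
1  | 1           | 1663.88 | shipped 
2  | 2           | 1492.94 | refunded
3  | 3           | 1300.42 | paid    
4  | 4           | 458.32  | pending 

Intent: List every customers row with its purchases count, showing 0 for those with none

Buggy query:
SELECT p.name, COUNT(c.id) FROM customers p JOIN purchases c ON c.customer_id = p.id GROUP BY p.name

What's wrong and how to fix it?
Bug: INNER JOIN drops customers rows that have no matching purchases rows

Fix: Switch to LEFT JOIN to retain unmatched parent rows

Corrected query:
SELECT p.name, COUNT(c.id) FROM customers p LEFT JOIN purchases c ON c.customer_id = p.id GROUP BY p.name

Result:
name  | COUNT(c.id)
------+------------
Alice | 1          
Bob   | 1          
Eve   | 1          
Frank | 0          
Grace | 1          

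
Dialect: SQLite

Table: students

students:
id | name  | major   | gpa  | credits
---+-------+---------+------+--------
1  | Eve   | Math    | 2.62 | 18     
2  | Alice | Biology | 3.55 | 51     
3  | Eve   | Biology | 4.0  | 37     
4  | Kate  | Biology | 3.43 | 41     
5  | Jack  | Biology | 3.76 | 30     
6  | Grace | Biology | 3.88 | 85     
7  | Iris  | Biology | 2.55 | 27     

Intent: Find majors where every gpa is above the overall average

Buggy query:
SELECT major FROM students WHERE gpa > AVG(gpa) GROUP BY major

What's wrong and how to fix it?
Bug: AVG() is an aggregate; it can't sit directly in WHERE

Fix: Use a subquery for AVG and a HAVING MIN(...) filter so the condition holds for every row in the group

Corrected query:
SELECT major FROM students GROUP BY major HAVING MIN(gpa) > (SELECT AVG(gpa) FROM students)

Result:
(no rows)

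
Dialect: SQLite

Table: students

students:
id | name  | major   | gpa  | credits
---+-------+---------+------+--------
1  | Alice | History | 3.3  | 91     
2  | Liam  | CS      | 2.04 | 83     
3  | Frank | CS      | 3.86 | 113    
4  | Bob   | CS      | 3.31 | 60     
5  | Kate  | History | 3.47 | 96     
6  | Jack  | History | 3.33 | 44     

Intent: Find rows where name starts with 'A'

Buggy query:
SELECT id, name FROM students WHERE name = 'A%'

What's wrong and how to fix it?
Bug: '=' compares the literal string including the % character; pattern matching needs LIKE

Fix: Use LIKE for wildcard pattern matching

Corrected query:
SELECT id, name FROM students WHERE name LIKE 'A%'

Result:
id | name 
---+------
1  | Alice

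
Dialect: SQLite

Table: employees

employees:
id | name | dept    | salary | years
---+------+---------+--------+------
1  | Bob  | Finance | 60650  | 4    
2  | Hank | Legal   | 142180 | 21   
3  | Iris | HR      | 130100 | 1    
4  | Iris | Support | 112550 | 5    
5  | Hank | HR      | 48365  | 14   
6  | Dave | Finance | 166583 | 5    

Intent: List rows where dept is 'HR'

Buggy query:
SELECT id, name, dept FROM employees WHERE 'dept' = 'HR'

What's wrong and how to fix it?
Bug: 'dept' in single quotes is a string literal, not the column; the comparison is literal-vs-literal and never true

Fix: Remove the quotes around the column name (or use double quotes for an identifier)

Corrected query:
SELECT id, name, dept FROM employees WHERE dept = 'HR'

Result:
id | name | dept
---+------+-----
3  | Iris | HR  
5  | Hank | HR  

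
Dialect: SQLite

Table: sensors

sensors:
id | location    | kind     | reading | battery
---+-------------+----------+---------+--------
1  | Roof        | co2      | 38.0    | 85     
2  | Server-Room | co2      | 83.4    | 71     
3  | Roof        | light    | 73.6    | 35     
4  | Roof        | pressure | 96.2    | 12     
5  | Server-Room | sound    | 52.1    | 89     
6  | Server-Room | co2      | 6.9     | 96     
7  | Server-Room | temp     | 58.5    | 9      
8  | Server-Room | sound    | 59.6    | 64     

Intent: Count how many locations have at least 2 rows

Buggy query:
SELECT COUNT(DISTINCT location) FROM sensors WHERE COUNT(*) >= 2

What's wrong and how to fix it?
Bug: WHERE filters individual rows, not groups, so a group-level COUNT is invalid there

Fix: Use a subquery that GROUPs and filters with HAVING, then count its rows

Corrected query:
SELECT COUNT(*) FROM (SELECT location FROM sensors GROUP BY location HAVING COUNT(*) >= 2)

Result:
COUNT(*)
--------
2       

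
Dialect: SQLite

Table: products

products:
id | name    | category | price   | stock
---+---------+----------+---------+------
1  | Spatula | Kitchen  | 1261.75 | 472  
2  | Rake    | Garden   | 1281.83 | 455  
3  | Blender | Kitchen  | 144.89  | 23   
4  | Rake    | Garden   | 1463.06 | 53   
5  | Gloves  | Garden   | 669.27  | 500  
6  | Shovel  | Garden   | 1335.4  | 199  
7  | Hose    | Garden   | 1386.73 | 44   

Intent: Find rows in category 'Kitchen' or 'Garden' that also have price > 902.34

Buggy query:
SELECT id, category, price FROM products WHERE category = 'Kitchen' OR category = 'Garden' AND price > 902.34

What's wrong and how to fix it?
Bug: Without parentheses, AND is evaluated before OR, so the price filter only applies to the 'Garden' branch

Fix: Group the OR with parentheses (or use IN), then AND the threshold

Corrected query:
SELECT id, category, price FROM products WHERE (category = 'Kitchen' OR category = 'Garden') AND price > 902.34

Result:
id | category | price  
---+----------+--------
1  | Kitchen  | 1261.75
2  | Garden   | 1281.83
4  | Garden   | 1463.06
6  | Garden   | 1335.4 
7  | Garden   | 1386.73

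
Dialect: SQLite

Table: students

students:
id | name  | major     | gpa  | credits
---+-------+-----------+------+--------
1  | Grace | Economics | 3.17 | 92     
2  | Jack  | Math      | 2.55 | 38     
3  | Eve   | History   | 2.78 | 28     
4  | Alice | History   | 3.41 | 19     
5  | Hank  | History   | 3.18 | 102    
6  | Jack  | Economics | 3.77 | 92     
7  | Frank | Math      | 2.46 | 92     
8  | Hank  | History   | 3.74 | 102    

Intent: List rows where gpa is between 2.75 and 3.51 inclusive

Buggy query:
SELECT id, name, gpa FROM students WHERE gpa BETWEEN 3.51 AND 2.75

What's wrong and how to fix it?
Bug: The bounds are reversed; BETWEEN a AND b requires a <= b to match anything

Fix: Swap the bounds so the smaller value comes first

Corrected query:
SELECT id, name, gpa FROM students WHERE gpa BETWEEN 2.75 AND 3.51

Result:
id | name  | gpa 
---+-------+-----
1  | Grace | 3.17
3  | Eve   | 2.78
4  | Alice | 3.41
5  | Hank  | 3.18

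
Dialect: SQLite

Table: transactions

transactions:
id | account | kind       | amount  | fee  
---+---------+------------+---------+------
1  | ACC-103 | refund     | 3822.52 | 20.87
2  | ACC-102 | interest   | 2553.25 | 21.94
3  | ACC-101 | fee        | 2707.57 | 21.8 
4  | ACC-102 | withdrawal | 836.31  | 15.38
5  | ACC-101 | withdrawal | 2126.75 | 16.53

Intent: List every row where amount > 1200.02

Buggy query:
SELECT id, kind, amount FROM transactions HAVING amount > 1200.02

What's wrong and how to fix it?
Bug: This is a non-aggregate query (no GROUP BY, no aggregates), so in SQLite the HAVING clause is invalid here; a row-level condition belongs in WHERE

Fix: Use WHERE for row-level filtering

Corrected query:
SELECT id, kind, amount FROM transactions WHERE amount > 1200.02

Result:
id | kind       | amount 
---+------------+--------
1  | refund     | 3822.52
2  | interest   | 2553.25
3  | fee        | 2707.57
5  | withdrawal | 2126.75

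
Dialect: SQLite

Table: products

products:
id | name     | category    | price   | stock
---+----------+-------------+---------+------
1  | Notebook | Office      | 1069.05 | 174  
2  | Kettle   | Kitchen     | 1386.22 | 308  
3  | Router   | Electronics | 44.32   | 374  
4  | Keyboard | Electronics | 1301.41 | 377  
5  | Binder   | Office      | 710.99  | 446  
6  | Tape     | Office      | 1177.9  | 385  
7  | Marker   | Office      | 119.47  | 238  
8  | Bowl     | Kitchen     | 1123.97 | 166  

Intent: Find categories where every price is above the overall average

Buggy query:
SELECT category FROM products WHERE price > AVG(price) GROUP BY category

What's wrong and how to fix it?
Bug: WHERE evaluates per row before aggregation, so AVG() is unavailable

Fix: Use a subquery for AVG and a HAVING MIN(...) filter so the condition holds for every row in the group

Corrected query:
SELECT category FROM products GROUP BY category HAVING MIN(price) > (SELECT AVG(price) FROM products)

Result:
category
--------
Kitchen 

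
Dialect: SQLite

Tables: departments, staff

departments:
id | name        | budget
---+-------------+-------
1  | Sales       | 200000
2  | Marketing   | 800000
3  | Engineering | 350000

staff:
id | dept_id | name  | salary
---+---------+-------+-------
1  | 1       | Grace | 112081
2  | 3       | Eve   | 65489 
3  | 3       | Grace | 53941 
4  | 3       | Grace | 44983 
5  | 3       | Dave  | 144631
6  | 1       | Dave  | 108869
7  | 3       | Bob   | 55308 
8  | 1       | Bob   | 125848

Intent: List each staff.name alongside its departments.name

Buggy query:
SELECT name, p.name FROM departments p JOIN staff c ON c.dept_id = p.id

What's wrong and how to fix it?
Bug: Both tables have a 'name' column; the unqualified reference is ambiguous

Fix: Qualify the column with its table alias (c.name)

Corrected query:
SELECT c.name, p.name FROM departments p JOIN staff c ON c.dept_id = p.id

Result:
name  | name       
------+------------
Grace | Sales      
Eve   | Engineering
Grace | Engineering
Grace | Engineering
Dave  | Engineering
Dave  | Sales      
Bob   | Engineering
Bob   | Sales      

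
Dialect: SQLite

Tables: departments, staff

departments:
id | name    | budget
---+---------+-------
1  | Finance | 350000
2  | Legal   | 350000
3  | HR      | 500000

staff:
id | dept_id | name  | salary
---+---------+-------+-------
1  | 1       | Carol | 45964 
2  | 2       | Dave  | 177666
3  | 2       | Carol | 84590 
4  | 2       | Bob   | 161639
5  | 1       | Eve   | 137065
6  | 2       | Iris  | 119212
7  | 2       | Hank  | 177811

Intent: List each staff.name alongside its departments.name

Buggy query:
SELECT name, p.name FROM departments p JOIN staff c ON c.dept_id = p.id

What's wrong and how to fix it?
Bug: 'name' exists in both joined tables, so the database can't tell which one is meant

Fix: Prefix ambiguous columns with the table alias

Corrected query:
SELECT c.name, p.name FROM departments p JOIN staff c ON c.dept_id = p.id

Result:
name  | name   
------+--------
Carol | Finance
Dave  | Legal  
Carol | Legal  
Bob   | Legal  
Eve   | Finance
Iris  | Legal  
Hank  | Legal  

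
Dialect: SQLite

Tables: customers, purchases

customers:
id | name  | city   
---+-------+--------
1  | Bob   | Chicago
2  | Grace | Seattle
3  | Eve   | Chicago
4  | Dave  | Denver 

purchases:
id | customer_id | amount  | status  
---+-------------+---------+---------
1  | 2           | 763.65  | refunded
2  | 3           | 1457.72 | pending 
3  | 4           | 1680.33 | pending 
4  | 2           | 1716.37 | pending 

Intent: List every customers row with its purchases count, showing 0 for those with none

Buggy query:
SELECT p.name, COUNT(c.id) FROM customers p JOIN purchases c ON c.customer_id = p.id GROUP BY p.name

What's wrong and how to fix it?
Bug: INNER JOIN drops customers rows that have no matching purchases rows

Fix: Switch to LEFT JOIN to retain unmatched parent rows

Corrected query:
SELECT p.name, COUNT(c.id) FROM customers p LEFT JOIN purchases c ON c.customer_id = p.id GROUP BY p.name

Result:
name  | COUNT(c.id)
------+------------
Bob   | 0          
Dave  | 1          
Eve   | 1          
Grace | 2          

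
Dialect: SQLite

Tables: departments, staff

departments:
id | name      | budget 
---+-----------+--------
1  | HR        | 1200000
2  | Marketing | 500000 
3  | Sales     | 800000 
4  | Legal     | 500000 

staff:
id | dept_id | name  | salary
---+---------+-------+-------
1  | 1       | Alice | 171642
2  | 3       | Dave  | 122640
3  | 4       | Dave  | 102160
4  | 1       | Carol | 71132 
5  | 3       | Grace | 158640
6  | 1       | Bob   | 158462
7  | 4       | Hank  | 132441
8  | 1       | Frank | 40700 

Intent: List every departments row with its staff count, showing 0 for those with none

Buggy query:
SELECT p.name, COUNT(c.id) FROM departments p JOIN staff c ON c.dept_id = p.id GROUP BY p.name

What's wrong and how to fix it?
Bug: An inner join excludes parents with zero children

Fix: Switch to LEFT JOIN to retain unmatched parent rows

Corrected query:
SELECT p.name, COUNT(c.id) FROM departments p LEFT JOIN staff c ON c.dept_id = p.id GROUP BY p.name

Result:
name      | COUNT(c.id)
----------+------------
HR        | 4          
Legal     | 2          
Marketing | 0          
Sales     | 2          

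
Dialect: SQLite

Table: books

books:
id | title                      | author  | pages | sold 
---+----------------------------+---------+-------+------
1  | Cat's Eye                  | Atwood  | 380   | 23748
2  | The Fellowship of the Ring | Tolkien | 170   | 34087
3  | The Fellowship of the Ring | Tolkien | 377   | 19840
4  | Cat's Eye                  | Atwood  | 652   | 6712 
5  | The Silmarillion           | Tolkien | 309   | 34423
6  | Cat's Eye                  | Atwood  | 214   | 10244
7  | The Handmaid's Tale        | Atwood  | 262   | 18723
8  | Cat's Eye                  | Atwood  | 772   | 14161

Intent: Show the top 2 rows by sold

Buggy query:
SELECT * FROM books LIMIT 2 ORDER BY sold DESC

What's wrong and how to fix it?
Bug: ORDER BY cannot follow LIMIT; LIMIT is the final clause

Fix: Sort with ORDER BY, then apply LIMIT

Corrected query:
SELECT * FROM books ORDER BY sold DESC LIMIT 2

Result:
id | title                      | author  | pages | sold 
---+----------------------------+---------+-------+------
5  | The Silmarillion           | Tolkien | 309   | 34423
2  | The Fellowship of the Ring | Tolkien | 170   | 34087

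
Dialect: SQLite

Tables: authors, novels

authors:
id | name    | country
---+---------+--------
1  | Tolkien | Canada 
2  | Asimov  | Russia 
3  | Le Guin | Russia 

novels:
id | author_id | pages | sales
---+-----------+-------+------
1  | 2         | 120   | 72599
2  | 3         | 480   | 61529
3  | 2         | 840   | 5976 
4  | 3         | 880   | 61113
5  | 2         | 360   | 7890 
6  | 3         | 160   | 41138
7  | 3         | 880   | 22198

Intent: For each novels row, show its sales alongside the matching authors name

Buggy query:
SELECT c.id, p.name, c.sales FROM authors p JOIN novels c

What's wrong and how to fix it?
Bug: JOIN with no ON clause produces a cartesian product; every novels row pairs with every authors row

Fix: Specify the join condition linking the foreign key to the parent id

Corrected query:
SELECT c.id, p.name, c.sales FROM authors p JOIN novels c ON c.author_id = p.id

Result:
id | name    | sales
---+---------+------
1  | Asimov  | 72599
2  | Le Guin | 61529
3  | Asimov  | 5976 
4  | Le Guin | 61113
5  | Asimov  | 7890 
6  | Le Guin | 41138
7  | Le Guin | 22198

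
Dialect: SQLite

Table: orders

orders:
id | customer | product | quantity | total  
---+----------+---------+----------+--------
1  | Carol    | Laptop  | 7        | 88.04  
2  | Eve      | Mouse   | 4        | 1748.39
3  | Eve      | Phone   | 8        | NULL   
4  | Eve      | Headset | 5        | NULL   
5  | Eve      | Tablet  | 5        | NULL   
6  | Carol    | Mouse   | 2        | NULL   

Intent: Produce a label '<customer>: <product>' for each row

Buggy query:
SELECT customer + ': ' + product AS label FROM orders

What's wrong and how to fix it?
Bug: '+' is numeric addition; on text columns SQLite converts them to 0 instead of concatenating

Fix: Use the || operator for string concatenation

Corrected query:
SELECT customer || ': ' || product AS label FROM orders

Result:
label        
-------------
Carol: Laptop
Eve: Mouse   
Eve: Phone   
Eve: Headset 
Eve: Tablet  
Carol: Mouse 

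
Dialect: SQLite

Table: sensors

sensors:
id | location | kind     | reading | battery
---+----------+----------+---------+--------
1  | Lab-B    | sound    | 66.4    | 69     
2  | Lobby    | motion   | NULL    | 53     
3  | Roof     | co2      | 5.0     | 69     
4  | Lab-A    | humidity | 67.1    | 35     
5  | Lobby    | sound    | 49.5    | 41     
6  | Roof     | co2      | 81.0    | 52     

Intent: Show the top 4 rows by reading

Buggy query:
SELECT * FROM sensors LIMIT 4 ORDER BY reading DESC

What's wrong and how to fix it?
Bug: LIMIT must come after ORDER BY

Fix: Sort with ORDER BY, then apply LIMIT

Corrected query:
SELECT * FROM sensors ORDER BY reading DESC LIMIT 4

Result:
id | location | kind     | reading | battery
---+----------+----------+---------+--------
6  | Roof     | co2      | 81      | 52     
4  | Lab-A    | humidity | 67.1    | 35     
1  | Lab-B    | sound    | 66.4    | 69     
5  | Lobby    | sound    | 49.5    | 41     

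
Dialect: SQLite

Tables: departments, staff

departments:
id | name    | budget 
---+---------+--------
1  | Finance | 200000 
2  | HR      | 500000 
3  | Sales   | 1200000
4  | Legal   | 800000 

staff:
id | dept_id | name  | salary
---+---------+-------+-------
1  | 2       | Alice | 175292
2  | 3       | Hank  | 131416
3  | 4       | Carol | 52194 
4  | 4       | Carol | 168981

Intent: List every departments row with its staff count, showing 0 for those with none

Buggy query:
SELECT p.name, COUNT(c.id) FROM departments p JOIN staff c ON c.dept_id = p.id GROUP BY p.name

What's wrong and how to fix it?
Bug: INNER JOIN drops departments rows that have no matching staff rows

Fix: Switch to LEFT JOIN to retain unmatched parent rows

Corrected query:
SELECT p.name, COUNT(c.id) FROM departments p LEFT JOIN staff c ON c.dept_id = p.id GROUP BY p.name

Result:
name    | COUNT(c.id)
--------+------------
Finance | 0          
HR      | 1          
Legal   | 2          
Sales   | 1          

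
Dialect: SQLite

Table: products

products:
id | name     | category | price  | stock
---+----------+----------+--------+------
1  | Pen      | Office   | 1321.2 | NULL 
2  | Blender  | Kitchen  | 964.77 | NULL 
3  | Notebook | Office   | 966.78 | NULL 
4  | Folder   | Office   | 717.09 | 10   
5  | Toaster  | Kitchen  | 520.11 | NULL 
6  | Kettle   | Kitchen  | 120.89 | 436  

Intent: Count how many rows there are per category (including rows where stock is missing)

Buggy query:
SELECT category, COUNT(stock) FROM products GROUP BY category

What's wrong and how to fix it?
Bug: COUNT(stock) skips NULLs, so groups with missing stock are undercounted

Fix: Replace COUNT(stock) with COUNT(*)

Corrected query:
SELECT category, COUNT(*) FROM products GROUP BY category

Result:
category | COUNT(*)
---------+---------
Kitchen  | 3       
Office   | 3       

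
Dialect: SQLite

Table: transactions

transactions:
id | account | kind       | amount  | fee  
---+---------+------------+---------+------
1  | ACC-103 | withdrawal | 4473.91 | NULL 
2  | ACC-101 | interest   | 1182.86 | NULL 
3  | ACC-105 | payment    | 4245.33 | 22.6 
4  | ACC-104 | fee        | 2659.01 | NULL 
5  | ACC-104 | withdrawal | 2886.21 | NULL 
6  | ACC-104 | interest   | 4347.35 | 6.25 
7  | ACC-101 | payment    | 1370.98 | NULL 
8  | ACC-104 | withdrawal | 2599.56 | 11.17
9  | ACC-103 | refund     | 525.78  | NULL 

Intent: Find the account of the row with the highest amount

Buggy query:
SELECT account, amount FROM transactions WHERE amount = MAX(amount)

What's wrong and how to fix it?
Bug: WHERE is evaluated per row; an aggregate over the whole table isn't defined there

Fix: Use a subquery: WHERE amount = (SELECT MAX(amount) FROM transactions)

Corrected query:
SELECT account, amount FROM transactions WHERE amount = (SELECT MAX(amount) FROM transactions)

Result:
account | amount 
--------+--------
ACC-103 | 4473.91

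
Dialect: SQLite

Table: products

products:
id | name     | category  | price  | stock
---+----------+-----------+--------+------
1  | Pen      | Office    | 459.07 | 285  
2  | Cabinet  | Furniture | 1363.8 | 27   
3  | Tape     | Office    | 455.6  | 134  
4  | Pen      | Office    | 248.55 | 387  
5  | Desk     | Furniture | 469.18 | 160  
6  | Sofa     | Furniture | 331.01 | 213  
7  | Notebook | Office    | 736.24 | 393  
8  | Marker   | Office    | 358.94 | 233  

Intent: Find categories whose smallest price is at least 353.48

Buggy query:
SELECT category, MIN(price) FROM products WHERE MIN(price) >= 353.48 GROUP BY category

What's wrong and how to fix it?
Bug: MIN() in WHERE is a misuse of aggregate

Fix: Use HAVING for the per-group MIN condition

Corrected query:
SELECT category, MIN(price) FROM products GROUP BY category HAVING MIN(price) >= 353.48

Result:
(no rows)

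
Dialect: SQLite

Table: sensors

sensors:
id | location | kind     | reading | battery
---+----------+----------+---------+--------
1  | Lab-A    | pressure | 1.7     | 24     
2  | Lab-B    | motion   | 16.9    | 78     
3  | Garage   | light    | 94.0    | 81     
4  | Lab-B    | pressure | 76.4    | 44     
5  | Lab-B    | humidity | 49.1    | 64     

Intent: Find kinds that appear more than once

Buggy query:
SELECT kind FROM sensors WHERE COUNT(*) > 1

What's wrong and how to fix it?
Bug: COUNT(*) is an aggregate and cannot be used in WHERE

Fix: GROUP BY kind, then filter groups with HAVING COUNT(*) > 1

Corrected query:
SELECT kind FROM sensors GROUP BY kind HAVING COUNT(*) > 1

Result:
kind    
--------
pressure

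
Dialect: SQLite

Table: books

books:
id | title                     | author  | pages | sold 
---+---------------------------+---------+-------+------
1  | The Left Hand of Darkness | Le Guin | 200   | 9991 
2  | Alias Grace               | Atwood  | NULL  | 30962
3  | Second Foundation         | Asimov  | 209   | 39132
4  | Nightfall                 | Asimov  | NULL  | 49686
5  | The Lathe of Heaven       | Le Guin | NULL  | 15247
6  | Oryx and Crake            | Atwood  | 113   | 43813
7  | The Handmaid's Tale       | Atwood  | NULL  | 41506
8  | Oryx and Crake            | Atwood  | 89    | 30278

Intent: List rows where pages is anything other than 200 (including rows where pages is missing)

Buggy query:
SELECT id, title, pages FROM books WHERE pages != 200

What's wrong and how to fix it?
Bug: 'pages != 200' is unknown when pages is NULL, so NULL rows are silently excluded

Fix: Handle NULL separately with IS NULL alongside the inequality

Corrected query:
SELECT id, title, pages FROM books WHERE pages != 200 OR pages IS NULL

Result:
id | title               | pages
---+---------------------+------
2  | Alias Grace         | NULL 
3  | Second Foundation   | 209  
4  | Nightfall           | NULL 
5  | The Lathe of Heaven | NULL 
6  | Oryx and Crake      | 113  
7  | The Handmaid's Tale | NULL 
8  | Oryx and Crake      | 89   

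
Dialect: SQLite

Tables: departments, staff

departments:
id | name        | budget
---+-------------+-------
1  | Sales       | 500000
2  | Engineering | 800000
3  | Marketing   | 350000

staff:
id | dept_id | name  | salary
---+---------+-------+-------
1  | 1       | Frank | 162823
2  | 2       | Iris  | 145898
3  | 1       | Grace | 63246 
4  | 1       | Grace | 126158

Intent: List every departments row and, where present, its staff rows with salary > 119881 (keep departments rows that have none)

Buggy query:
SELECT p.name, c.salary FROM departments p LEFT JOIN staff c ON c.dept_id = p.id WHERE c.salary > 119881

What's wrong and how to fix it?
Bug: A WHERE condition on the right-hand table after LEFT JOIN drops unmatched parents

Fix: Move the right-table condition into the ON clause so unmatched parents are kept

Corrected query:
SELECT p.name, c.salary FROM departments p LEFT JOIN staff c ON c.dept_id = p.id AND c.salary > 119881

Result:
name        | salary
------------+-------
Sales       | 126158
Sales       | 162823
Engineering | 145898
Marketing   | NULL  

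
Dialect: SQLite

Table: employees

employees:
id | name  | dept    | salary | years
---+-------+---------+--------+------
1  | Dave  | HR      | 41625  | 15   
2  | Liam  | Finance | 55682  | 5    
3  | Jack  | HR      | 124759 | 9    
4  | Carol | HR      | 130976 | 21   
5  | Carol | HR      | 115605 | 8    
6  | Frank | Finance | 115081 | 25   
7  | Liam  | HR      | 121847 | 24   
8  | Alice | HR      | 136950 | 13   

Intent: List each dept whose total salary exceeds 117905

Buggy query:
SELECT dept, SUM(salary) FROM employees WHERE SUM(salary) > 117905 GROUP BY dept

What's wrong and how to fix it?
Bug: WHERE runs before GROUP BY, so aggregates aren't available there

Fix: Move the aggregate condition to a HAVING clause

Corrected query:
SELECT dept, SUM(salary) FROM employees GROUP BY dept HAVING SUM(salary) > 117905

Result:
dept    | SUM(salary)
--------+------------
Finance | 170763     
HR      | 671762     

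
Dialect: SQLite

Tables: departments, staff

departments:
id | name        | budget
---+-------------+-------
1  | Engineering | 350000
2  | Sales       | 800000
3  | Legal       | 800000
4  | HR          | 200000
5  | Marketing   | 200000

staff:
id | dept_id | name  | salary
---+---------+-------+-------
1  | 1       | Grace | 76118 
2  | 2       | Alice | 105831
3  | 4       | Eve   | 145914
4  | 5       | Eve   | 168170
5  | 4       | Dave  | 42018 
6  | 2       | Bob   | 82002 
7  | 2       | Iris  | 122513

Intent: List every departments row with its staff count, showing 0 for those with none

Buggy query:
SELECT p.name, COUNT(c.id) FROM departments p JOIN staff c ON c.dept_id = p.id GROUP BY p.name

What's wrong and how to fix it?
Bug: INNER JOIN drops departments rows that have no matching staff rows

Fix: Use LEFT JOIN so parents without children still appear (COUNT(c.id) gives 0)

Corrected query:
SELECT p.name, COUNT(c.id) FROM departments p LEFT JOIN staff c ON c.dept_id = p.id GROUP BY p.name

Result:
name        | COUNT(c.id)
------------+------------
Engineering | 1          
HR          | 2          
Legal       | 0          
Marketing   | 1          
Sales       | 3          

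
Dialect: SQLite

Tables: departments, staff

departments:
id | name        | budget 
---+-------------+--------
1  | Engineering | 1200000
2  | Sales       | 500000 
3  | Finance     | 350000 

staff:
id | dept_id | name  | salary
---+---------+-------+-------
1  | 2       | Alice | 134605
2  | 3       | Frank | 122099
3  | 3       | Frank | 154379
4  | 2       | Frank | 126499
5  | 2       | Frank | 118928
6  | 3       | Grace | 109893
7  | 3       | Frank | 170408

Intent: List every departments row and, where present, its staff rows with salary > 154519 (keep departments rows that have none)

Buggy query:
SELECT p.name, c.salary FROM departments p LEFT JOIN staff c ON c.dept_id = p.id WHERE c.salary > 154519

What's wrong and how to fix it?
Bug: A WHERE condition on the right-hand table after LEFT JOIN drops unmatched parents

Fix: Move the right-table condition into the ON clause so unmatched parents are kept

Corrected query:
SELECT p.name, c.salary FROM departments p LEFT JOIN staff c ON c.dept_id = p.id AND c.salary > 154519

Result:
name        | salary
------------+-------
Engineering | NULL  
Sales       | NULL  
Finance     | 170408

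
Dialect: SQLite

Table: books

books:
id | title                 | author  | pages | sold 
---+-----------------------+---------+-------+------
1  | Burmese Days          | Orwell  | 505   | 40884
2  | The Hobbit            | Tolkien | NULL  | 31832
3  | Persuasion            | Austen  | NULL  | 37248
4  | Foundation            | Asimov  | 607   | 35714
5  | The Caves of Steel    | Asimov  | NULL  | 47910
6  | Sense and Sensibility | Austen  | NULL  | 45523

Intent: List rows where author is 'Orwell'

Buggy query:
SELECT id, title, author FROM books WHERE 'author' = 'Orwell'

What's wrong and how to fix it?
Bug: 'author' in single quotes is a string literal, not the column; the comparison is literal-vs-literal and never true

Fix: Reference the column as author without single quotes

Corrected query:
SELECT id, title, author FROM books WHERE author = 'Orwell'

Result:
id | title        | author
---+--------------+-------
1  | Burmese Days | Orwell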